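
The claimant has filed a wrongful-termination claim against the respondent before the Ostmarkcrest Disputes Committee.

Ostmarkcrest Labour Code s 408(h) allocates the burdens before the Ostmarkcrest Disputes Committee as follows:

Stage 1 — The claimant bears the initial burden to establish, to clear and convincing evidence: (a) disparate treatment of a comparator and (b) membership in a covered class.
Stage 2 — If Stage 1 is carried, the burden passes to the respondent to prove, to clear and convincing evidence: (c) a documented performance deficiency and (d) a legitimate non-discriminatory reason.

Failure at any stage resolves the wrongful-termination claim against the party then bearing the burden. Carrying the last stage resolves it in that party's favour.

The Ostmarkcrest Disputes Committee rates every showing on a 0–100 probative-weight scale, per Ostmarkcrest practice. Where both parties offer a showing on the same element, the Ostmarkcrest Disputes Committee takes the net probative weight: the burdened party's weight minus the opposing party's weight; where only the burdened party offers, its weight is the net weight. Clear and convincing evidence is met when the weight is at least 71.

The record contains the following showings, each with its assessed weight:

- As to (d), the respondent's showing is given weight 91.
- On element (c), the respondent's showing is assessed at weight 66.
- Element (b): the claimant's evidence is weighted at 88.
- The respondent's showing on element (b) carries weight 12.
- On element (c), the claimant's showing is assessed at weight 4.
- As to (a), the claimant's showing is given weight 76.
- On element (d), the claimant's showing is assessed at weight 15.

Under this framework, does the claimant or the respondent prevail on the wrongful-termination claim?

Stage 1 (claimant, clear and convincing evidence, weight is at least 71): (a) 76 ≥ 71 — meets; (b) net 88−12=76 ≥ 71 — meets.
  All elements met. The burden passes to the respondent.
Stage 2 (respondent, clear and convincing evidence, weight is at least 71): (c) net 66−4=62 < 71 — fails; (d) net 91−15=76 ≥ 71 — meets.
  Stage 2 not carried; the respondent fails its burden.
So the claimant prevails.

claimant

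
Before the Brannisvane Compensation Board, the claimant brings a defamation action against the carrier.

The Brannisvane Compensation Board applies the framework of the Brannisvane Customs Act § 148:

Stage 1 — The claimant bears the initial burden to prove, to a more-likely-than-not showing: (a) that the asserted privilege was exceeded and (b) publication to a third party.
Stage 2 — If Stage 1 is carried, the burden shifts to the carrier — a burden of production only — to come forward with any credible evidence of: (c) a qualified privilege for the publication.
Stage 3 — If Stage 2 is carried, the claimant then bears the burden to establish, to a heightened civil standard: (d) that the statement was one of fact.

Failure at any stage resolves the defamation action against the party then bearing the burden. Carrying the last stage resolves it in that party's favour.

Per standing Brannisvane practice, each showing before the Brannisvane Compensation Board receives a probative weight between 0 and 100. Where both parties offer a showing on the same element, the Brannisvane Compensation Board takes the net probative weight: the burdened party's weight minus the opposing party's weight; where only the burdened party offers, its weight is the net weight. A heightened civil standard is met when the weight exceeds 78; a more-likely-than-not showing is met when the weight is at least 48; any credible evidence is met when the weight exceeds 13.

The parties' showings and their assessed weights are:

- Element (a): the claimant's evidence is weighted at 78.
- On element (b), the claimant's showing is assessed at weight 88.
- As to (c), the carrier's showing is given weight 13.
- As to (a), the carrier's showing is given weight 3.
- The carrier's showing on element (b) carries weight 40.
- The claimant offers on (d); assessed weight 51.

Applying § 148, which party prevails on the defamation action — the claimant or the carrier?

Stage 1 — burden on claimant; standard: a more-likely-than-not showing (weight is at least 48).
    (a): 78 − 3 = 75 ≥ 48 [met]
    (b): 88 − 40 = 48 ≥ 48 [met]
  Stage 1 carried; the burden shifts to the carrier.
Stage 2 — burden on carrier; standard: any credible evidence (weight exceeds 13).
    (c): 13 ≤ 13 [not met]
  Stage 2 not carried; the carrier fails its burden.
The claimant prevails.

claimant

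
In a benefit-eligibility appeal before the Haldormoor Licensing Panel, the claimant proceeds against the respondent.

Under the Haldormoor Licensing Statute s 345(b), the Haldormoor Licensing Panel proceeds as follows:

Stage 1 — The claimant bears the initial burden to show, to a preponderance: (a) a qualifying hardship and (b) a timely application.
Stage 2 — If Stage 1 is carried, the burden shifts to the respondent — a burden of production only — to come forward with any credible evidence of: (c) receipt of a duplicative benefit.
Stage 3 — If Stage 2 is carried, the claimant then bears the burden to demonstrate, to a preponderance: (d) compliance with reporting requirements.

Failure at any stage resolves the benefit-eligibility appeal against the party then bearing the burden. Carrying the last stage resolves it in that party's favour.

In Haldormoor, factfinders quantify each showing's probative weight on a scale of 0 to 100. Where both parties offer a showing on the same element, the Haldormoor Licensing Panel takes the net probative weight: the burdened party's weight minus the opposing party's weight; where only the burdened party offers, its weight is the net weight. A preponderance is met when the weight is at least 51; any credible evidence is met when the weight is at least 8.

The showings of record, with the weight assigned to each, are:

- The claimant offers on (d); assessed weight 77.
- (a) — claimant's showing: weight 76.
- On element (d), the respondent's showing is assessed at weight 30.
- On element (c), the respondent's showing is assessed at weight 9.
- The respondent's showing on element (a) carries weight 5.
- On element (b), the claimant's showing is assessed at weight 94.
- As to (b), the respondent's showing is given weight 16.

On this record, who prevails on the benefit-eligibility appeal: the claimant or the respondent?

respondent

At Stage 1 the claimant must meet a preponderance (weight is at least 51): on (a) the weight is 76 less the opposing 5 gives net 71, which does reach 51, so (a) meets the standard; on (b) the weight is 94 less the opposing 16 gives net 78, which does reach 51, so (b) meets the standard.
  Stage 1 is satisfied; the onus moves to the respondent.
At Stage 2 the respondent must meet any credible evidence (weight is at least 8): on (c) the weight is 9, ≥ 8, so (c) meets the standard.
  All elements met. The burden passes to the claimant.
At Stage 3 the claimant must meet a preponderance (weight is at least 51): on (d) the weight is 77 less the opposing 30 gives net 47, which does not reach 51, so (d) does not meet the standard.
  Not every element is met, so the claimant fails to carry Stage 3.
So the respondent prevails.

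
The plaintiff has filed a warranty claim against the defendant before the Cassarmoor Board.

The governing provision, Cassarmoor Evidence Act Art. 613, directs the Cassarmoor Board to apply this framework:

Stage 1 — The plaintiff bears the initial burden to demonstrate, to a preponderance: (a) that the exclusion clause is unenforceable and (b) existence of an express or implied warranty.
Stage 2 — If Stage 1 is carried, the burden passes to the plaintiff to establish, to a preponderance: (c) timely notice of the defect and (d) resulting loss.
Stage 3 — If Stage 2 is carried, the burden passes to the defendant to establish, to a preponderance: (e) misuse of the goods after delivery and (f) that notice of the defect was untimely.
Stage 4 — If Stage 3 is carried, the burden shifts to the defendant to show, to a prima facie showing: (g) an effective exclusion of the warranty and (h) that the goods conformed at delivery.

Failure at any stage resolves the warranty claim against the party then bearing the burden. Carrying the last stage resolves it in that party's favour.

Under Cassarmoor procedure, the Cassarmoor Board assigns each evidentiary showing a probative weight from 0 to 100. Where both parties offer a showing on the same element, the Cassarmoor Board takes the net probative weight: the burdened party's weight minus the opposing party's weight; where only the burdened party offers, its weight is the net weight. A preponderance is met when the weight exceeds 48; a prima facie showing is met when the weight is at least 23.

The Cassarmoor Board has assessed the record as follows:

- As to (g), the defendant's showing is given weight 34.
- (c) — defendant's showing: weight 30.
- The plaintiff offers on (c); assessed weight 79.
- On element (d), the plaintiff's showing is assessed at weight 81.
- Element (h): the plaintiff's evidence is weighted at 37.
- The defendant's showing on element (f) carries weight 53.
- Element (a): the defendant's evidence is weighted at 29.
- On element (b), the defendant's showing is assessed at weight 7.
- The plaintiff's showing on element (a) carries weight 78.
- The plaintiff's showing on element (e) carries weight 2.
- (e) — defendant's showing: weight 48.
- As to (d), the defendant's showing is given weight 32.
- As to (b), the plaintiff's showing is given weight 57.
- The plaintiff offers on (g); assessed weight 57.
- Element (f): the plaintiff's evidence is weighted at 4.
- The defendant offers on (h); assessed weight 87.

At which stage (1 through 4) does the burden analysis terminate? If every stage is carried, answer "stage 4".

Stage 1 — burden on plaintiff; standard: a preponderance (weight exceeds 48).
    (a): 78 − 29 = 49 > 48 [met]
    (b): 57 − 7 = 50 > 48 [met]
  All elements met. The plaintiff retains the burden for Stage 2.
Stage 2 — burden on plaintiff; standard: a preponderance (weight exceeds 48).
    (c): 79 − 30 = 49 > 48 [met]
    (d): 81 − 32 = 49 > 48 [met]
  The plaintiff carries Stage 2; the defendant now bears the burden.
Stage 3 — burden on defendant; standard: a preponderance (weight exceeds 48).
    (e): 48 − 2 = 46 ≤ 48 [not met]
    (f): 53 − 4 = 49 > 48 [met]
  The defendant does not carry Stage 3.
The plaintiff prevails.

stage 3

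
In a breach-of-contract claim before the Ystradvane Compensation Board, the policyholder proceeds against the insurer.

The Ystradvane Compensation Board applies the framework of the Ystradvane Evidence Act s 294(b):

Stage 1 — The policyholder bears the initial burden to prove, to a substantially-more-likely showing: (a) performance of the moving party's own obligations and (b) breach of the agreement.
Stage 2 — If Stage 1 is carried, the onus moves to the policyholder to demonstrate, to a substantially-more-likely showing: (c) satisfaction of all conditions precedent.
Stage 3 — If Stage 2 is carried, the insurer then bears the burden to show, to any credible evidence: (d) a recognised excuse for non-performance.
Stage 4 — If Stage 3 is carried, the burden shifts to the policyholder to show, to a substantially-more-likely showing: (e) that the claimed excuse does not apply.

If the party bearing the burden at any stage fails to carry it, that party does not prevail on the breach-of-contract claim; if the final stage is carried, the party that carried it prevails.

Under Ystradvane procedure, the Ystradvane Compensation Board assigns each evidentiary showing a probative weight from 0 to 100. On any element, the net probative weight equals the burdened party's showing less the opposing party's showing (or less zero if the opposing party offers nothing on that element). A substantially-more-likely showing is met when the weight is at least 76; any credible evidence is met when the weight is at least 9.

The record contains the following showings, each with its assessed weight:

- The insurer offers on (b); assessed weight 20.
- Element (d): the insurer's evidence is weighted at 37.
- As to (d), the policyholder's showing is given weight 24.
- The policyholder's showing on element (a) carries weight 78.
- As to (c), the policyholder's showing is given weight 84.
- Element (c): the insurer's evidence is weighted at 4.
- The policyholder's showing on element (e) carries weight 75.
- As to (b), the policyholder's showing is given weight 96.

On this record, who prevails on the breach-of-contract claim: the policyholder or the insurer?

At Stage 1 the policyholder must meet a substantially-more-likely showing (weight is at least 76): on (a) the weight is 78, ≥ 76, so (a) meets the standard; on (b) the weight is 96 less the opposing 20 gives net 76, which does reach 76, so (b) meets the standard.
  Stage 1 is satisfied; the policyholder continues to bear the burden.
At Stage 2 the policyholder must meet a substantially-more-likely showing (weight is at least 76): on (c) the weight is 84 less the opposing 4 gives net 80, which does reach 76, so (c) meets the standard.
  The policyholder carries Stage 2; the insurer now bears the burden.
At Stage 3 the insurer must meet any credible evidence (weight is at least 9): on (d) the weight is 37 less the opposing 24 gives net 13, which does reach 9, so (d) meets the standard.
  Stage 3 is satisfied; the onus moves to the policyholder.
At Stage 4 the policyholder must meet a substantially-more-likely showing (weight is at least 76): on (e) the weight is 75, < 76, so (e) does not meet the standard.
  The policyholder does not carry Stage 4.
The insurer prevails.

insurer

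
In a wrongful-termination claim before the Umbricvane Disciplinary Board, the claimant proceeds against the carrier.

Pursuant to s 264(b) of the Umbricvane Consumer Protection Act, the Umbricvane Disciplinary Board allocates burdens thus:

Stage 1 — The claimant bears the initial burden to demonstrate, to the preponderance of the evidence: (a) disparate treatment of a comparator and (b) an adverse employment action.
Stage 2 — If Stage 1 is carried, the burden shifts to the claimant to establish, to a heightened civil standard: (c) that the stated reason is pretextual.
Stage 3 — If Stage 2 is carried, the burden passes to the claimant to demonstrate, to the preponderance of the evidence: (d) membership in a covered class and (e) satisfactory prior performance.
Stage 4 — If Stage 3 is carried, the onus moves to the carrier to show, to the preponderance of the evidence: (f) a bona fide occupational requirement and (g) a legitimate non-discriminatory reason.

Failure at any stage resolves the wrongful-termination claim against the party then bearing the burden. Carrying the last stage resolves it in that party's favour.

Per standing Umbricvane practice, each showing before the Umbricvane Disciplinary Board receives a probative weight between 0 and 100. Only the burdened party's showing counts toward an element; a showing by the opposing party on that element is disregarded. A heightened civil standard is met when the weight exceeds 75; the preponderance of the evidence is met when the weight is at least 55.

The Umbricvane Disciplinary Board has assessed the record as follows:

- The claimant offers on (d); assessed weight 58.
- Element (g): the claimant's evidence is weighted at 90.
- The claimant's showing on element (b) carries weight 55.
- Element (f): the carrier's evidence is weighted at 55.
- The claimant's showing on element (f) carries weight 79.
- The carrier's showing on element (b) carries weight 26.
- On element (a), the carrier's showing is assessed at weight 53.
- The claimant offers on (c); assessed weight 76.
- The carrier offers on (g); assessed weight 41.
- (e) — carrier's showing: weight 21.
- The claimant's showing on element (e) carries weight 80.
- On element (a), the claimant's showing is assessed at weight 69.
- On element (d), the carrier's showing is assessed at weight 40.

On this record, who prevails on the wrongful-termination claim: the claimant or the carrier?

Stage 1 (claimant, the preponderance of the evidence, weight is at least 55): (a) 69 (carrier's 53 disregarded) ≥ 55 — meets; (b) 55 (carrier's 26 disregarded) ≥ 55 — meets.
  Stage 1 is satisfied; the claimant continues to bear the burden.
Stage 2 (claimant, a heightened civil standard, weight exceeds 75): (c) 76 > 75 — meets.
  Stage 2 carried; the burden remains with the claimant.
Stage 3 (claimant, the preponderance of the evidence, weight is at least 55): (d) 58 (carrier's 40 disregarded) ≥ 55 — meets; (e) 80 (carrier's 21 disregarded) ≥ 55 — meets.
  The claimant carries Stage 3; the carrier now bears the burden.
Stage 4 (carrier, the preponderance of the evidence, weight is at least 55): (f) 55 (claimant's 79 disregarded) ≥ 55 — meets; (g) 41 (claimant's 90 disregarded) < 55 — fails.
  Stage 4 not carried; the carrier fails its burden.
The analysis ends at Stage 4; the claimant prevails.

claimant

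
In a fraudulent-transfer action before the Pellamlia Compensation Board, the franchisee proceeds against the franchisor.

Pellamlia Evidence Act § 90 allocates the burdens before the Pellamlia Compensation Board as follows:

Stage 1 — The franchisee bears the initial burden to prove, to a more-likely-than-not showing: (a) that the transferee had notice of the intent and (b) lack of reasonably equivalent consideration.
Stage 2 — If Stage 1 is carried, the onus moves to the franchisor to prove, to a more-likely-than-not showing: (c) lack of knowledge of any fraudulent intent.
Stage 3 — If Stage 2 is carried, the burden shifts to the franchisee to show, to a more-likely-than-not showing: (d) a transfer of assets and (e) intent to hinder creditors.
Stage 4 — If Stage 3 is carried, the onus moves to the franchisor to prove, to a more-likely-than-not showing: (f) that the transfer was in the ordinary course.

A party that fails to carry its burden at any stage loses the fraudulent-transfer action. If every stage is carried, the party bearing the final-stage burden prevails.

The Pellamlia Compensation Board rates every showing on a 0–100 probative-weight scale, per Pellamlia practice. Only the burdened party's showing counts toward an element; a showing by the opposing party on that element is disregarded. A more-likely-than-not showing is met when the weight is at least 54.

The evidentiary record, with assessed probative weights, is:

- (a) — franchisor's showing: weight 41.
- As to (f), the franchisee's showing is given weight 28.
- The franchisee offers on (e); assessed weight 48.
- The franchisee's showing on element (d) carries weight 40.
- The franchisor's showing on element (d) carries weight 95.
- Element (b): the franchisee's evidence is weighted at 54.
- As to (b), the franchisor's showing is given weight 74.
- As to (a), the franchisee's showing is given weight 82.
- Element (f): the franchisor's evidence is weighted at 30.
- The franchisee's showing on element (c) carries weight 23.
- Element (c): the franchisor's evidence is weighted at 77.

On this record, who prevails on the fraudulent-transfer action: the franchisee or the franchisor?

franchisor

At Stage 1 the franchisee must meet a more-likely-than-not showing (weight is at least 54): on (a) the weight is 82 (the franchisor's 41 is given no effect), which does reach 54, so (a) meets the standard; on (b) the weight is 54 (the franchisor's 74 is given no effect), which does reach 54, so (b) meets the standard.
  Stage 1 carried; the burden shifts to the franchisor.
At Stage 2 the franchisor must meet a more-likely-than-not showing (weight is at least 54): on (c) the weight is 77 (the franchisee's 23 is given no effect), which does reach 54, so (c) meets the standard.
  All elements met. The burden passes to the franchisee.
At Stage 3 the franchisee must meet a more-likely-than-not showing (weight is at least 54): on (d) the weight is 40 (the franchisor's 95 is given no effect), < 54, so (d) does not meet the standard; on (e) the weight is 48, < 54, so (e) does not meet the standard.
  The franchisee does not carry Stage 3.
The analysis ends at Stage 3; the franchisor prevails.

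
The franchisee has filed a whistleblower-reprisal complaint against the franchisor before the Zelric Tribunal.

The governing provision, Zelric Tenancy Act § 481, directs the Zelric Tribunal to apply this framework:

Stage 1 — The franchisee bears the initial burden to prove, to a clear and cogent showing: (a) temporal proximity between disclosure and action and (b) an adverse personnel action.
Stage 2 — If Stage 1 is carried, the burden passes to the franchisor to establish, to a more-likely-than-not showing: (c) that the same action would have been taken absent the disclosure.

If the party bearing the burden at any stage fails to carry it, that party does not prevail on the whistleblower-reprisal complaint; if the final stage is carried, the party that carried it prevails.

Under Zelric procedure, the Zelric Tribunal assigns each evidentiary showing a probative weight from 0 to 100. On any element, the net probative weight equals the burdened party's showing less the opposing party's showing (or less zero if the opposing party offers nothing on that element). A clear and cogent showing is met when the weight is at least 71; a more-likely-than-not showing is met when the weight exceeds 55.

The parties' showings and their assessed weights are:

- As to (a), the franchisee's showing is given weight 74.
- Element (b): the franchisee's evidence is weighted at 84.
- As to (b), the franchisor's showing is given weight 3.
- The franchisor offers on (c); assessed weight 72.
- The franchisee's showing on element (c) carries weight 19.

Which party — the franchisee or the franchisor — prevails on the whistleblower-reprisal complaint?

franchisee

Stage 1 (franchisee, a clear and cogent showing, weight is at least 71): (a) 74 ≥ 71 — meets; (b) net 84−3=81 ≥ 71 — meets.
  The franchisee carries Stage 1; the franchisor now bears the burden.
Stage 2 (franchisor, a more-likely-than-not showing, weight exceeds 55): (c) net 72−19=53 ≤ 55 — fails.
  The franchisor does not carry Stage 2.
The franchisee prevails.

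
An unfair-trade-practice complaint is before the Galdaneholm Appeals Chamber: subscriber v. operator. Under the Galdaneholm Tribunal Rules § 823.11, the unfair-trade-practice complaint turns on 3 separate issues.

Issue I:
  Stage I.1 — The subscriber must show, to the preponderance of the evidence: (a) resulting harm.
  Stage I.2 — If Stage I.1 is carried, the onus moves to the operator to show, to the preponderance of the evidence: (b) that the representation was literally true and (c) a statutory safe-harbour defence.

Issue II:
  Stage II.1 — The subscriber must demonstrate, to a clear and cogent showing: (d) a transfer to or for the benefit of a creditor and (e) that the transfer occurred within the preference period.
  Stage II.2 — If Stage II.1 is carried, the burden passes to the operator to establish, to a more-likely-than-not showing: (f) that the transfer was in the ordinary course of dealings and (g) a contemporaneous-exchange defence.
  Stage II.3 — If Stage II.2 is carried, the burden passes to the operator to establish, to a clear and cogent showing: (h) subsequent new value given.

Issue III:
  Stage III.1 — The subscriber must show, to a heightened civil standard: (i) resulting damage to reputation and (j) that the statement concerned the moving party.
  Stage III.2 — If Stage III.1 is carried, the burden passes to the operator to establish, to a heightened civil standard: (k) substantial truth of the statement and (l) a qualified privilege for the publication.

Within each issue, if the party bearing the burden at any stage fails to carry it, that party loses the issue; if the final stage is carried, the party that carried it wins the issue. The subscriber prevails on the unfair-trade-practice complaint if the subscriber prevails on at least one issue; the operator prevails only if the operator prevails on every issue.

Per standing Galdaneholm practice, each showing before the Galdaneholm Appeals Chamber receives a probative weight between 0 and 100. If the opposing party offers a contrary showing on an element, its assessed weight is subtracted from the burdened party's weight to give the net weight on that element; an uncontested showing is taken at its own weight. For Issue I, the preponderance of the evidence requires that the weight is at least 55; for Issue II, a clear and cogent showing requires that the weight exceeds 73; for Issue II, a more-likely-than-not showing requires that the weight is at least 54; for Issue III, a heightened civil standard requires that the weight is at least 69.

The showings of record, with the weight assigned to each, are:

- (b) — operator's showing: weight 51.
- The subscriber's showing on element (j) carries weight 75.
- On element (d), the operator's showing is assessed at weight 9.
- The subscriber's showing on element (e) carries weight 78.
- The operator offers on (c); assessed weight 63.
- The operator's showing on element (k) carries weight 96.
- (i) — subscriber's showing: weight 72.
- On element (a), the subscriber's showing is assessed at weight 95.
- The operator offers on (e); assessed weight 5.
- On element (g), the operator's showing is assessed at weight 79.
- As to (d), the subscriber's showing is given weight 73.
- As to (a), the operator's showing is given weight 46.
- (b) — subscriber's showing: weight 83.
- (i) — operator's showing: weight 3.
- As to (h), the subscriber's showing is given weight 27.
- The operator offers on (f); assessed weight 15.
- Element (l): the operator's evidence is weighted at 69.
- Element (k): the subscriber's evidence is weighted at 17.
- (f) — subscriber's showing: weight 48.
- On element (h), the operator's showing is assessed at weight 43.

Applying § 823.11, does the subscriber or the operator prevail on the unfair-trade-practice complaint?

operator

— Issue I —
At Stage I.1 the subscriber must meet the preponderance of the evidence (weight is at least 55): on (a) the weight is 95 less the opposing 46 gives net 49, which does not reach 55, so (a) does not meet the standard.
  The subscriber does not carry Stage I.1.
The operator prevails on this issue.
— Issue II —
Stage II.1 (subscriber, a clear and cogent showing, weight exceeds 73): (d) net 73−9=64 ≤ 73 — fails; (e) net 78−5=73 ≤ 73 — fails.
  Stage II.1 not carried; the subscriber fails its burden.
The analysis ends at Stage II.1; the operator prevails on this issue.
— Issue III —
At Stage III.1 the subscriber must meet a heightened civil standard (weight is at least 69): on (i) the weight is 72 less the opposing 3 gives net 69, ≥ 69, so (i) meets the standard; on (j) the weight is 75, which does reach 69, so (j) meets the standard.
  All elements met. The burden passes to the operator.
At Stage III.2 the operator must meet a heightened civil standard (weight is at least 69): on (k) the weight is 96 less the opposing 17 gives net 79, which does reach 69, so (k) meets the standard; on (l) the weight is 69, which does reach 69, so (l) meets the standard.
  All elements met at the final stage.
With every stage satisfied, the operator prevails on this issue.
Per-issue: Issue I → operator; Issue II → operator; Issue III → operator. The subscriber must prevail on at least one issue; overall, the operator prevails.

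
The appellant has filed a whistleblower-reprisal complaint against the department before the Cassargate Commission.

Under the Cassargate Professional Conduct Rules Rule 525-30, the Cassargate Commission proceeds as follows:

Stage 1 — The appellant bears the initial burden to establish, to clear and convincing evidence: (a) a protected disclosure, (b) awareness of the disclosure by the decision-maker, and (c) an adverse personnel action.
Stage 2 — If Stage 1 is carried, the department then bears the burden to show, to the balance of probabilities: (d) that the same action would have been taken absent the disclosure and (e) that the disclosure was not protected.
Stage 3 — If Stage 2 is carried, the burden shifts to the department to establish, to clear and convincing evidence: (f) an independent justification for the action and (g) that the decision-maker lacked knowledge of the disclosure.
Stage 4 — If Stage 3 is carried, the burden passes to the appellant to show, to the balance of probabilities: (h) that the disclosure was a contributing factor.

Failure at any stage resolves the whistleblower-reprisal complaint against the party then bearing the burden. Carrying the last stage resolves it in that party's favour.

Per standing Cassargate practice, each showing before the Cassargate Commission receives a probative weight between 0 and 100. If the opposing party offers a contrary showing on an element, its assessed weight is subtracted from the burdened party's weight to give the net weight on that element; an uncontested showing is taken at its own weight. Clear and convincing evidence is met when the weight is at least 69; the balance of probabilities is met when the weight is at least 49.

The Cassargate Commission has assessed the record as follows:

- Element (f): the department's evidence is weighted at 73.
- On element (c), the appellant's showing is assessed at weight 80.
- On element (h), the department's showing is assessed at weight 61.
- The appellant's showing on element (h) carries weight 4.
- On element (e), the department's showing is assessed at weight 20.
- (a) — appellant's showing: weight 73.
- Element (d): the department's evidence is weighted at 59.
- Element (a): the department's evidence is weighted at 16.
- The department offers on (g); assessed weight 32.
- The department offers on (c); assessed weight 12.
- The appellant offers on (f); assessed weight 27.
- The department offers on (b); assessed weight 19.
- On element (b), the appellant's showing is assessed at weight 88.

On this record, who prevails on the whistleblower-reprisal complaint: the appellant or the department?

department

Stage 1 (appellant, clear and convincing evidence, weight is at least 69): (a) net 73−16=57 < 69 — fails; (b) net 88−19=69 ≥ 69 — meets; (c) net 80−12=68 < 69 — fails.
  The appellant does not carry Stage 1.
So the department prevails.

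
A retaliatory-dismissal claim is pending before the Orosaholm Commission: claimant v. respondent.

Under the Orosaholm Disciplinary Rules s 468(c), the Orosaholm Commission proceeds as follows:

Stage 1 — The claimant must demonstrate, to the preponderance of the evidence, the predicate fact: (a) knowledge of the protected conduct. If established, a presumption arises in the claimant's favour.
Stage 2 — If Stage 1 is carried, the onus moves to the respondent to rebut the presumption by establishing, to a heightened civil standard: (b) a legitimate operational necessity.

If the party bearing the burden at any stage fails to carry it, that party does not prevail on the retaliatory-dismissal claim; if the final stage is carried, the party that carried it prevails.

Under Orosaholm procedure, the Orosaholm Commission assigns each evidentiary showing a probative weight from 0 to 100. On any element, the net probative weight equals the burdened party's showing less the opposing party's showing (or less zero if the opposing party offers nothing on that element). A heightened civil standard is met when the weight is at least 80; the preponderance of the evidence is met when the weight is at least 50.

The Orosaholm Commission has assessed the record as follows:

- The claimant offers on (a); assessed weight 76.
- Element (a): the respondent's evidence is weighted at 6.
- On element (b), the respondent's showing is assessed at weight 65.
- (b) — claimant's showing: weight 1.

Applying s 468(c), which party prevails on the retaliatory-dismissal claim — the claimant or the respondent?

Stage 1 (claimant, the preponderance of the evidence, weight is at least 50): (a) net 76−6=70 ≥ 50 — meets.
  Stage 1 is satisfied; the onus moves to the respondent.
Stage 2 (respondent, a heightened civil standard, weight is at least 80): (b) net 65−1=64 < 80 — fails.
  Stage 2 not carried; the respondent fails its burden.
The claimant prevails.

claimant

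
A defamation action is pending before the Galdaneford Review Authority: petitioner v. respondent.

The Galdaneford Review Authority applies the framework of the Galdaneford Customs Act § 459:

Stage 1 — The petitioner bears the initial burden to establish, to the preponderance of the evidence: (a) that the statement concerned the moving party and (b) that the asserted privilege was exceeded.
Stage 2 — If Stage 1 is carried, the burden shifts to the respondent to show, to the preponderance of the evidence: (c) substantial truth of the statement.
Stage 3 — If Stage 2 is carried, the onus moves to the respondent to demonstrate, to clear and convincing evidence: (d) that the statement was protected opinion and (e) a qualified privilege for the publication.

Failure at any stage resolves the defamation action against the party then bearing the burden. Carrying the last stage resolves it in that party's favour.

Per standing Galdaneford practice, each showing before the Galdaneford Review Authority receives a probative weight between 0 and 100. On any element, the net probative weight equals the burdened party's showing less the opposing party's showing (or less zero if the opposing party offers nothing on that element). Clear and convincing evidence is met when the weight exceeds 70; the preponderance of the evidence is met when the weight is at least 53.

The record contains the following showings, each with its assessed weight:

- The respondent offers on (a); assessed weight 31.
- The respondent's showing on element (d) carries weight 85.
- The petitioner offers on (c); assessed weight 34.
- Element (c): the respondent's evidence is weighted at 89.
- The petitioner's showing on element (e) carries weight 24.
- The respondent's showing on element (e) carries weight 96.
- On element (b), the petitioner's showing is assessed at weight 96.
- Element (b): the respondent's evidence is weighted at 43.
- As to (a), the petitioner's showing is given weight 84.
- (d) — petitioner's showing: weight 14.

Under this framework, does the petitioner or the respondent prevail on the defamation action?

respondent

Stage 1 — burden on petitioner; standard: the preponderance of the evidence (weight is at least 53).
    (a): 84 − 31 = 53 ≥ 53 [met]
    (b): 96 − 43 = 53 ≥ 53 [met]
  All elements met. The burden passes to the respondent.
Stage 2 — burden on respondent; standard: the preponderance of the evidence (weight is at least 53).
    (c): 89 − 34 = 55 ≥ 53 [met]
  All elements met. The respondent retains the burden for Stage 3.
Stage 3 — burden on respondent; standard: clear and convincing evidence (weight exceeds 70).
    (d): 85 − 14 = 71 > 70 [met]
    (e): 96 − 24 = 72 > 70 [met]
  The respondent carries the last stage.
With every stage satisfied, the respondent prevails.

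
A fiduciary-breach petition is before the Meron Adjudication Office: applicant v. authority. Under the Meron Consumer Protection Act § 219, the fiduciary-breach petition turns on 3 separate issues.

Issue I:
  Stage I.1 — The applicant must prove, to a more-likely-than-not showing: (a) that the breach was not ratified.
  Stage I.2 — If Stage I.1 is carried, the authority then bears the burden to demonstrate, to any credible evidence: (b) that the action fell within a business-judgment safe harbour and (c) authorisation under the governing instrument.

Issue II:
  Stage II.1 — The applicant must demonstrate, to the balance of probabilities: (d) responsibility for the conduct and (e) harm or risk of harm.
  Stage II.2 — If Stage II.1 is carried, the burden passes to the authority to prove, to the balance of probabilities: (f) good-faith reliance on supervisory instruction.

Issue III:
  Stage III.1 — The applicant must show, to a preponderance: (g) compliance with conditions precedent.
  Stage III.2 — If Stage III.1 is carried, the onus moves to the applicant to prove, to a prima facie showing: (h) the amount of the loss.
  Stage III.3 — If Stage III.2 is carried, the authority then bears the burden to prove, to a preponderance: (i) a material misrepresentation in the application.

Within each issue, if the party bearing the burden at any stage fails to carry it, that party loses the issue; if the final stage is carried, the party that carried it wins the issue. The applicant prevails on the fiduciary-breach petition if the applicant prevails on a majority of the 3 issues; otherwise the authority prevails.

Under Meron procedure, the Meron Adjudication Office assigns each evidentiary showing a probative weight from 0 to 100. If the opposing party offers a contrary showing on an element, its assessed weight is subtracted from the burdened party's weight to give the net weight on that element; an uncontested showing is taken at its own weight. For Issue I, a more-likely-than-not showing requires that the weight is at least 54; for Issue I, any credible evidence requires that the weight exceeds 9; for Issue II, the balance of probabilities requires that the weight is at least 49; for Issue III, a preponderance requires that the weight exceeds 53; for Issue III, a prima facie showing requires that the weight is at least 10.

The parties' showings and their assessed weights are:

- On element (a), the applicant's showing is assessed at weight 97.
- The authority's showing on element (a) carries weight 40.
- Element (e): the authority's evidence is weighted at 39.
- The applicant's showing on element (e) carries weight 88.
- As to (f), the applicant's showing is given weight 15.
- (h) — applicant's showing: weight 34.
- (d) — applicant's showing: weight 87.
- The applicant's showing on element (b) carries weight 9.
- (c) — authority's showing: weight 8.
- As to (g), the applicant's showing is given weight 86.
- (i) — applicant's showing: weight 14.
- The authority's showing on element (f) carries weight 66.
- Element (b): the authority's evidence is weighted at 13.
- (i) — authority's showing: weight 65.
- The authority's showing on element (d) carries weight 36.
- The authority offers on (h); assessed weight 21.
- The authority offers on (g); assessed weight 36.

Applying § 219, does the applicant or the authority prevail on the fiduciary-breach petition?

— Issue I —
Stage I.1 — burden on applicant; standard: a more-likely-than-not showing (weight is at least 54).
    (a): 97 − 40 = 57 ≥ 54 [met]
  All elements met. The burden passes to the authority.
Stage I.2 — burden on authority; standard: any credible evidence (weight exceeds 9).
    (b): 13 − 9 = 4 ≤ 9 [not met]
    (c): 8 ≤ 9 [not met]
  Not every element is met, so the authority fails to carry Stage I.2.
The applicant prevails on this issue.
— Issue II —
At Stage II.1 the applicant must meet the balance of probabilities (weight is at least 49): on (d) the weight is 87 less the opposing 36 gives net 51, ≥ 49, so (d) meets the standard; on (e) the weight is 88 less the opposing 39 gives net 49, ≥ 49, so (e) meets the standard.
  The applicant carries Stage II.1; the authority now bears the burden.
At Stage II.2 the authority must meet the balance of probabilities (weight is at least 49): on (f) the weight is 66 less the opposing 15 gives net 51, ≥ 49, so (f) meets the standard.
  Stage II.2 carried; the final stage is satisfied.
Every stage carried; the authority prevails on this issue.
— Issue III —
Stage III.1 (applicant, a preponderance, weight exceeds 53): (g) net 86−36=50 ≤ 53 — fails.
  The applicant does not carry Stage III.1.
The analysis ends at Stage III.1; the authority prevails on this issue.
Per-issue: Issue I → applicant; Issue II → authority; Issue III → authority. The applicant must prevail on a majority of issues; overall, the authority prevails.

authority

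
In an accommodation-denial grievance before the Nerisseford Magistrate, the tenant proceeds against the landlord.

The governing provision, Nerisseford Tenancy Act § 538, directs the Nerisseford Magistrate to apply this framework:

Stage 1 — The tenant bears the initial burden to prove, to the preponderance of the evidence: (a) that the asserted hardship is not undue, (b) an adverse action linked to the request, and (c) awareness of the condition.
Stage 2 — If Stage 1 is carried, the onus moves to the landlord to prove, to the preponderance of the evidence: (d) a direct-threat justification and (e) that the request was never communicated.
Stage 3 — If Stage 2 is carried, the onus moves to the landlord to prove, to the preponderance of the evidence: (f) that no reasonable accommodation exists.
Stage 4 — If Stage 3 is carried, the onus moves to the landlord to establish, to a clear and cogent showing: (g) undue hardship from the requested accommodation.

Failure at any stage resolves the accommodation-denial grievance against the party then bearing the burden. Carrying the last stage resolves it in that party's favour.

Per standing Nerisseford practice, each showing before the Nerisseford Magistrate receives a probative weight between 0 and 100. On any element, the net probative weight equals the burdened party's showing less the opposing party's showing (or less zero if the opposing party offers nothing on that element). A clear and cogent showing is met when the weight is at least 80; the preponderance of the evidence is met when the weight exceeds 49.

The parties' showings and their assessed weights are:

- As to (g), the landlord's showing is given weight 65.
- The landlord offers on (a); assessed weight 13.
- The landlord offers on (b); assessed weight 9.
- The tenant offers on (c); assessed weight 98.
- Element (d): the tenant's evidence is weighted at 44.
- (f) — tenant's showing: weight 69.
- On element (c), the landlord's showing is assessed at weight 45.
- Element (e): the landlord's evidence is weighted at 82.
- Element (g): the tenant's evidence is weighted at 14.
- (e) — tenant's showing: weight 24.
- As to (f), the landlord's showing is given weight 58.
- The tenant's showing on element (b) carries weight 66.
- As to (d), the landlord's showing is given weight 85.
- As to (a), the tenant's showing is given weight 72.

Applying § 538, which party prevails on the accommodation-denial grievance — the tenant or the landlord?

tenant

Stage 1 (tenant, the preponderance of the evidence, weight exceeds 49): (a) net 72−13=59 > 49 — meets; (b) net 66−9=57 > 49 — meets; (c) net 98−45=53 > 49 — meets.
  Stage 1 is satisfied; the onus moves to the landlord.
Stage 2 (landlord, the preponderance of the evidence, weight exceeds 49): (d) net 85−44=41 ≤ 49 — fails; (e) net 82−24=58 > 49 — meets.
  The landlord does not carry Stage 2.
The tenant prevails.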